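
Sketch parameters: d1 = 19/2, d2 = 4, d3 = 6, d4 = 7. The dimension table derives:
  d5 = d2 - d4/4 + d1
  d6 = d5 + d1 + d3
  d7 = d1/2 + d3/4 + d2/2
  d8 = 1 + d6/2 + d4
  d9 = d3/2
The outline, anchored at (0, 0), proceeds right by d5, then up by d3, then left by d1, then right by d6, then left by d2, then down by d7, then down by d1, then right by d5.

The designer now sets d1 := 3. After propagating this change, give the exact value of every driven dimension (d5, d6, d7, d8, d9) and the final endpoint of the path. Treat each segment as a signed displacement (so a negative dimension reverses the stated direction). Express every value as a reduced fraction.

Apply edit: d1 := 3
  d5 = d2 - d4/4 + d1 = 21/4
  d6 = d5 + d1 + d3 = 57/4
  d7 = d1/2 + d3/4 + d2/2 = 5
  d8 = 1 + d6/2 + d4 = 121/8
  d9 = d3/2 = 3
Walk from origin (0, 0):
  seg 1: right by d5 = 21/4 → (21/4, 0)
  seg 2: up by d3 = 6 → (21/4, 6)
  seg 3: left by d1 = 3 → (9/4, 6)
  seg 4: right by d6 = 57/4 → (33/2, 6)
  seg 5: left by d2 = 4 → (25/2, 6)
  seg 6: down by d7 = 5 → (25/2, 1)
  seg 7: down by d1 = 3 → (25/2, -2)
  seg 8: right by d5 = 21/4 → (71/4, -2)

d5 = 21/4
d6 = 57/4
d7 = 5
d8 = 121/8
d9 = 3
endpoint = (71/4, -2)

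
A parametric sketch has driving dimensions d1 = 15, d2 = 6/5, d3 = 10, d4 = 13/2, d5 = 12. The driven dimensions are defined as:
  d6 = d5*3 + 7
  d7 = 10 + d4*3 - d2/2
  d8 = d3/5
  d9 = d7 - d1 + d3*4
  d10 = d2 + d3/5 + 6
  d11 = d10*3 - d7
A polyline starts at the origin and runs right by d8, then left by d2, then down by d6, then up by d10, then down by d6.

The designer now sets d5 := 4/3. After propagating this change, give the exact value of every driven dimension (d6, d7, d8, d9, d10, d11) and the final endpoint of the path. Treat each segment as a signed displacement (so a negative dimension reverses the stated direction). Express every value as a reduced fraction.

Apply edit: d5 := 4/3
  d6 = d5*3 + 7 = 11
  d7 = 10 + d4*3 - d2/2 = 289/10
  d8 = d3/5 = 2
  d9 = d7 - d1 + d3*4 = 539/10
  d10 = d2 + d3/5 + 6 = 46/5
  d11 = d10*3 - d7 = -13/10
Walk from origin (0, 0):
  seg 1: right by d8 = 2 → (2, 0)
  seg 2: left by d2 = 6/5 → (4/5, 0)
  seg 3: down by d6 = 11 → (4/5, -11)
  seg 4: up by d10 = 46/5 → (4/5, -9/5)
  seg 5: down by d6 = 11 → (4/5, -64/5)

d6 = 11
d7 = 289/10
d8 = 2
d9 = 539/10
d10 = 46/5
d11 = -13/10
endpoint = (4/5, -64/5)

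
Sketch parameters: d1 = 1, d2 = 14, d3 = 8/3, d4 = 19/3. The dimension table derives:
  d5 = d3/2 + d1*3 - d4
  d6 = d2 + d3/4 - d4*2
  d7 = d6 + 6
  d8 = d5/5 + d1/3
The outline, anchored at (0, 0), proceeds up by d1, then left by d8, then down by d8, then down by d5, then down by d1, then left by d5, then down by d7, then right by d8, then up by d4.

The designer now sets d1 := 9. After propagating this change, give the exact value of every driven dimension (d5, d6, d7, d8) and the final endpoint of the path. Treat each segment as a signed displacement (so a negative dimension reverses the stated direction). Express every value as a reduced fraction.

Apply edit: d1 := 9
  d5 = d3/2 + d1*3 - d4 = 22
  d6 = d2 + d3/4 - d4*2 = 2
  d7 = d6 + 6 = 8
  d8 = d5/5 + d1/3 = 37/5
Walk from origin (0, 0):
  seg 1: up by d1 = 9 → (0, 9)
  seg 2: left by d8 = 37/5 → (-37/5, 9)
  seg 3: down by d8 = 37/5 → (-37/5, 8/5)
  seg 4: down by d5 = 22 → (-37/5, -102/5)
  seg 5: down by d1 = 9 → (-37/5, -147/5)
  seg 6: left by d5 = 22 → (-147/5, -147/5)
  seg 7: down by d7 = 8 → (-147/5, -187/5)
  seg 8: right by d8 = 37/5 → (-22, -187/5)
  seg 9: up by d4 = 19/3 → (-22, -466/15)

d5 = 22
d6 = 2
d7 = 8
d8 = 37/5
endpoint = (-22, -466/15)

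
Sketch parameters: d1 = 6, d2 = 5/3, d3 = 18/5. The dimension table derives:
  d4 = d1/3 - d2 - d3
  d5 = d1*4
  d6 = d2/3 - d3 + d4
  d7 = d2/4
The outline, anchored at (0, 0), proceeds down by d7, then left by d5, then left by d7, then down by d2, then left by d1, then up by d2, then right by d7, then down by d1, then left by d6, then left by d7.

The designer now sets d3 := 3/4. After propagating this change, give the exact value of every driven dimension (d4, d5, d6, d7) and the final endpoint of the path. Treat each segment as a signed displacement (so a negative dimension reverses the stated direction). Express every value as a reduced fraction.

Apply edit: d3 := 3/4
  d4 = d1/3 - d2 - d3 = -5/12
  d5 = d1*4 = 24
  d6 = d2/3 - d3 + d4 = -11/18
  d7 = d2/4 = 5/12
Walk from origin (0, 0):
  seg 1: down by d7 = 5/12 → (0, -5/12)
  seg 2: left by d5 = 24 → (-24, -5/12)
  seg 3: left by d7 = 5/12 → (-293/12, -5/12)
  seg 4: down by d2 = 5/3 → (-293/12, -25/12)
  seg 5: left by d1 = 6 → (-365/12, -25/12)
  seg 6: up by d2 = 5/3 → (-365/12, -5/12)
  seg 7: right by d7 = 5/12 → (-30, -5/12)
  seg 8: down by d1 = 6 → (-30, -77/12)
  seg 9: left by d6 = -11/18 → (-529/18, -77/12)
  seg 10: left by d7 = 5/12 → (-1073/36, -77/12)

d4 = -5/12
d5 = 24
d6 = -11/18
d7 = 5/12
endpoint = (-1073/36, -77/12)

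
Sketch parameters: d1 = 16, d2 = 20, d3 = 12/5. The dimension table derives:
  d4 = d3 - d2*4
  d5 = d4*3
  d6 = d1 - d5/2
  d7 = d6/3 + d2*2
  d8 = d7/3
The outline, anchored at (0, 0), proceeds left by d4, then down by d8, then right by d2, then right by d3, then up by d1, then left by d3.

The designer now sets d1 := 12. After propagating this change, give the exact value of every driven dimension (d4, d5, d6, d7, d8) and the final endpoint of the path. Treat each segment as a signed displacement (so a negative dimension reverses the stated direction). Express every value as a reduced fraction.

d4 = -388/5
d5 = -1164/5
d6 = 642/5
d7 = 414/5
d8 = 138/5
endpoint = (488/5, -78/5)

Apply edit: d1 := 12
  d4 = d3 - d2*4 = -388/5
  d5 = d4*3 = -1164/5
  d6 = d1 - d5/2 = 642/5
  d7 = d6/3 + d2*2 = 414/5
  d8 = d7/3 = 138/5
Walk from origin (0, 0):
  seg 1: left by d4 = -388/5 → (388/5, 0)
  seg 2: down by d8 = 138/5 → (388/5, -138/5)
  seg 3: right by d2 = 20 → (488/5, -138/5)
  seg 4: right by d3 = 12/5 → (100, -138/5)
  seg 5: up by d1 = 12 → (100, -78/5)
  seg 6: left by d3 = 12/5 → (488/5, -78/5)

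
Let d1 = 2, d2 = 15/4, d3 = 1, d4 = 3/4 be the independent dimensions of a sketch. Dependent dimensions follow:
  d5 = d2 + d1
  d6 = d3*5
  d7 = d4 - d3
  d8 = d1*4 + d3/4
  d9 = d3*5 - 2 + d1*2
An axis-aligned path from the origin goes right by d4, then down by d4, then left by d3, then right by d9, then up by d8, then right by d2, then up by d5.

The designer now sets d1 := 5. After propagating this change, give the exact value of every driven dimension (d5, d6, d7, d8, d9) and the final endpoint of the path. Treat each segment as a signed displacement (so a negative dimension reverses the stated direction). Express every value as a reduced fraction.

d5 = 35/4
d6 = 5
d7 = -1/4
d8 = 81/4
d9 = 13
endpoint = (33/2, 113/4)

Apply edit: d1 := 5
  d5 = d2 + d1 = 35/4
  d6 = d3*5 = 5
  d7 = d4 - d3 = -1/4
  d8 = d1*4 + d3/4 = 81/4
  d9 = d3*5 - 2 + d1*2 = 13
Walk from origin (0, 0):
  seg 1: right by d4 = 3/4 → (3/4, 0)
  seg 2: down by d4 = 3/4 → (3/4, -3/4)
  seg 3: left by d3 = 1 → (-1/4, -3/4)
  seg 4: right by d9 = 13 → (51/4, -3/4)
  seg 5: up by d8 = 81/4 → (51/4, 39/2)
  seg 6: right by d2 = 15/4 → (33/2, 39/2)
  seg 7: up by d5 = 35/4 → (33/2, 113/4)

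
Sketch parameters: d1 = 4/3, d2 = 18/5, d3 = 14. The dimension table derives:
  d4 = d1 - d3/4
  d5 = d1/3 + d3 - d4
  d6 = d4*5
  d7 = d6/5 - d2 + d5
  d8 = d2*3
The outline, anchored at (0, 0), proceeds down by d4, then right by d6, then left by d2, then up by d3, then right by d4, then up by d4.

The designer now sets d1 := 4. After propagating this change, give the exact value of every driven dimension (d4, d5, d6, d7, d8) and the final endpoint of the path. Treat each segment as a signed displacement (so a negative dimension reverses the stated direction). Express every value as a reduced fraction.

Apply edit: d1 := 4
  d4 = d1 - d3/4 = 1/2
  d5 = d1/3 + d3 - d4 = 89/6
  d6 = d4*5 = 5/2
  d7 = d6/5 - d2 + d5 = 176/15
  d8 = d2*3 = 54/5
Walk from origin (0, 0):
  seg 1: down by d4 = 1/2 → (0, -1/2)
  seg 2: right by d6 = 5/2 → (5/2, -1/2)
  seg 3: left by d2 = 18/5 → (-11/10, -1/2)
  seg 4: up by d3 = 14 → (-11/10, 27/2)
  seg 5: right by d4 = 1/2 → (-3/5, 27/2)
  seg 6: up by d4 = 1/2 → (-3/5, 14)

d4 = 1/2
d5 = 89/6
d6 = 5/2
d7 = 176/15
d8 = 54/5
endpoint = (-3/5, 14)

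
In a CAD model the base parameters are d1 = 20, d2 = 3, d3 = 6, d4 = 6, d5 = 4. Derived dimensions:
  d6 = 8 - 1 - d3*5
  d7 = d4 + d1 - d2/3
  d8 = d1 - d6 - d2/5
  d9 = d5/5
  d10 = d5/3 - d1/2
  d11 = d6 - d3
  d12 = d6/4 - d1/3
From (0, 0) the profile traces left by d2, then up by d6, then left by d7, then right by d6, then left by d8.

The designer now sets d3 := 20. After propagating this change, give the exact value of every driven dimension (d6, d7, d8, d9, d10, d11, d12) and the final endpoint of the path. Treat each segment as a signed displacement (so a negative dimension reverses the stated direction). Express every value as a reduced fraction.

Apply edit: d3 := 20
  d6 = 8 - 1 - d3*5 = -93
  d7 = d4 + d1 - d2/3 = 25
  d8 = d1 - d6 - d2/5 = 562/5
  d9 = d5/5 = 4/5
  d10 = d5/3 - d1/2 = -26/3
  d11 = d6 - d3 = -113
  d12 = d6/4 - d1/3 = -359/12
Walk from origin (0, 0):
  seg 1: left by d2 = 3 → (-3, 0)
  seg 2: up by d6 = -93 → (-3, -93)
  seg 3: left by d7 = 25 → (-28, -93)
  seg 4: right by d6 = -93 → (-121, -93)
  seg 5: left by d8 = 562/5 → (-1167/5, -93)

d6 = -93
d7 = 25
d8 = 562/5
d9 = 4/5
d10 = -26/3
d11 = -113
d12 = -359/12
endpoint = (-1167/5, -93)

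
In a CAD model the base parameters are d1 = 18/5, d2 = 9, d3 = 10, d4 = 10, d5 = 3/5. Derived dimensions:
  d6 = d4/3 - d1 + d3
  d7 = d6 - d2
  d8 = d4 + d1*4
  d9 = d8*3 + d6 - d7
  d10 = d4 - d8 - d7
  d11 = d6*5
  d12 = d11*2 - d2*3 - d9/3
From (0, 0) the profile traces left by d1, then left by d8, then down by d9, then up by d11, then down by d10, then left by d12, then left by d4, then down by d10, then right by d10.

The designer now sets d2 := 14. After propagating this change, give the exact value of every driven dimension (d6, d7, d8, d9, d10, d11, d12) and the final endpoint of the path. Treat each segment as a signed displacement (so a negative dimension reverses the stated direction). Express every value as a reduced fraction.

Apply edit: d2 := 14
  d6 = d4/3 - d1 + d3 = 146/15
  d7 = d6 - d2 = -64/15
  d8 = d4 + d1*4 = 122/5
  d9 = d8*3 + d6 - d7 = 436/5
  d10 = d4 - d8 - d7 = -152/15
  d11 = d6*5 = 146/3
  d12 = d11*2 - d2*3 - d9/3 = 394/15
Walk from origin (0, 0):
  seg 1: left by d1 = 18/5 → (-18/5, 0)
  seg 2: left by d8 = 122/5 → (-28, 0)
  seg 3: down by d9 = 436/5 → (-28, -436/5)
  seg 4: up by d11 = 146/3 → (-28, -578/15)
  seg 5: down by d10 = -152/15 → (-28, -142/5)
  seg 6: left by d12 = 394/15 → (-814/15, -142/5)
  seg 7: left by d4 = 10 → (-964/15, -142/5)
  seg 8: down by d10 = -152/15 → (-964/15, -274/15)
  seg 9: right by d10 = -152/15 → (-372/5, -274/15)

d6 = 146/15
d7 = -64/15
d8 = 122/5
d9 = 436/5
d10 = -152/15
d11 = 146/3
d12 = 394/15
endpoint = (-372/5, -274/15)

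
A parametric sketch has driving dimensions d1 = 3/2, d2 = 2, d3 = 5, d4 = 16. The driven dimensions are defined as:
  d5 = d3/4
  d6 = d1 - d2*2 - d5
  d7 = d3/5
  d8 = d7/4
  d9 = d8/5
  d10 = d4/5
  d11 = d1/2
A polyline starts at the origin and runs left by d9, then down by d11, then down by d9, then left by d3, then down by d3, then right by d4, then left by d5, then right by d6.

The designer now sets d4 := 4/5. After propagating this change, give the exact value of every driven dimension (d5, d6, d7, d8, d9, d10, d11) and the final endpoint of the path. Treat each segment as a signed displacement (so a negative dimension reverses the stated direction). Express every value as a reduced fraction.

d5 = 5/4
d6 = -15/4
d7 = 1
d8 = 1/4
d9 = 1/20
d10 = 4/25
d11 = 3/4
endpoint = (-37/4, -29/5)

Apply edit: d4 := 4/5
  d5 = d3/4 = 5/4
  d6 = d1 - d2*2 - d5 = -15/4
  d7 = d3/5 = 1
  d8 = d7/4 = 1/4
  d9 = d8/5 = 1/20
  d10 = d4/5 = 4/25
  d11 = d1/2 = 3/4
Walk from origin (0, 0):
  seg 1: left by d9 = 1/20 → (-1/20, 0)
  seg 2: down by d11 = 3/4 → (-1/20, -3/4)
  seg 3: down by d9 = 1/20 → (-1/20, -4/5)
  seg 4: left by d3 = 5 → (-101/20, -4/5)
  seg 5: down by d3 = 5 → (-101/20, -29/5)
  seg 6: right by d4 = 4/5 → (-17/4, -29/5)
  seg 7: left by d5 = 5/4 → (-11/2, -29/5)
  seg 8: right by d6 = -15/4 → (-37/4, -29/5)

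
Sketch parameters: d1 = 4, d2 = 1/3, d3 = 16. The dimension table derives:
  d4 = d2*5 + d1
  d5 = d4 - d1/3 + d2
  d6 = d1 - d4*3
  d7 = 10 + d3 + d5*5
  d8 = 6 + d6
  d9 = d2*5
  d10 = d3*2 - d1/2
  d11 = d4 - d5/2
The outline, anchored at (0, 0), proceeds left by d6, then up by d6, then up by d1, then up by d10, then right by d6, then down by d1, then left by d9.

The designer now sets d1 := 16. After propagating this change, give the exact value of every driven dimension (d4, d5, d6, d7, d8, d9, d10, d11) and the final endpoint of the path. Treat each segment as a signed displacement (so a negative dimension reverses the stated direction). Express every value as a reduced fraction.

Apply edit: d1 := 16
  d4 = d2*5 + d1 = 53/3
  d5 = d4 - d1/3 + d2 = 38/3
  d6 = d1 - d4*3 = -37
  d7 = 10 + d3 + d5*5 = 268/3
  d8 = 6 + d6 = -31
  d9 = d2*5 = 5/3
  d10 = d3*2 - d1/2 = 24
  d11 = d4 - d5/2 = 34/3
Walk from origin (0, 0):
  seg 1: left by d6 = -37 → (37, 0)
  seg 2: up by d6 = -37 → (37, -37)
  seg 3: up by d1 = 16 → (37, -21)
  seg 4: up by d10 = 24 → (37, 3)
  seg 5: right by d6 = -37 → (0, 3)
  seg 6: down by d1 = 16 → (0, -13)
  seg 7: left by d9 = 5/3 → (-5/3, -13)

d4 = 53/3
d5 = 38/3
d6 = -37
d7 = 268/3
d8 = -31
d9 = 5/3
d10 = 24
d11 = 34/3
endpoint = (-5/3, -13)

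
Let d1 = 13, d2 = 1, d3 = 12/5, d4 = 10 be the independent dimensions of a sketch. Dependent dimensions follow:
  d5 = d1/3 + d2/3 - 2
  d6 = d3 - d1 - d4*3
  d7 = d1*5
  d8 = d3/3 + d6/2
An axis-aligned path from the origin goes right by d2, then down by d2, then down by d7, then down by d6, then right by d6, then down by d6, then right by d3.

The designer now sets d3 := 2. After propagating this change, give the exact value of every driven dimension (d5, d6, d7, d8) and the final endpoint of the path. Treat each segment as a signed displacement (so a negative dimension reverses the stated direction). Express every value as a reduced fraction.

Apply edit: d3 := 2
  d5 = d1/3 + d2/3 - 2 = 8/3
  d6 = d3 - d1 - d4*3 = -41
  d7 = d1*5 = 65
  d8 = d3/3 + d6/2 = -119/6
Walk from origin (0, 0):
  seg 1: right by d2 = 1 → (1, 0)
  seg 2: down by d2 = 1 → (1, -1)
  seg 3: down by d7 = 65 → (1, -66)
  seg 4: down by d6 = -41 → (1, -25)
  seg 5: right by d6 = -41 → (-40, -25)
  seg 6: down by d6 = -41 → (-40, 16)
  seg 7: right by d3 = 2 → (-38, 16)

d5 = 8/3
d6 = -41
d7 = 65
d8 = -119/6
endpoint = (-38, 16)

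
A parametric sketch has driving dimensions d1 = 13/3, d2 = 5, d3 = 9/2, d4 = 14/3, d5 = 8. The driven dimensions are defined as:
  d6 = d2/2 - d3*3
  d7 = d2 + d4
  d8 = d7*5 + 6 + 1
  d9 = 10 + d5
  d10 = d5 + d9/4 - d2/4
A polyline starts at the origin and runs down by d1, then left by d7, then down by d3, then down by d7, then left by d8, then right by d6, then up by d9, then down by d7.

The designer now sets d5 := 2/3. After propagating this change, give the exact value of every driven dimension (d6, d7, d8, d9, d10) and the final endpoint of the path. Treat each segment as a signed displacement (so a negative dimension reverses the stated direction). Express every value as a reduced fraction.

d6 = -11
d7 = 29/3
d8 = 166/3
d9 = 32/3
d10 = 25/12
endpoint = (-76, -35/2)

Apply edit: d5 := 2/3
  d6 = d2/2 - d3*3 = -11
  d7 = d2 + d4 = 29/3
  d8 = d7*5 + 6 + 1 = 166/3
  d9 = 10 + d5 = 32/3
  d10 = d5 + d9/4 - d2/4 = 25/12
Walk from origin (0, 0):
  seg 1: down by d1 = 13/3 → (0, -13/3)
  seg 2: left by d7 = 29/3 → (-29/3, -13/3)
  seg 3: down by d3 = 9/2 → (-29/3, -53/6)
  seg 4: down by d7 = 29/3 → (-29/3, -37/2)
  seg 5: left by d8 = 166/3 → (-65, -37/2)
  seg 6: right by d6 = -11 → (-76, -37/2)
  seg 7: up by d9 = 32/3 → (-76, -47/6)
  seg 8: down by d7 = 29/3 → (-76, -35/2)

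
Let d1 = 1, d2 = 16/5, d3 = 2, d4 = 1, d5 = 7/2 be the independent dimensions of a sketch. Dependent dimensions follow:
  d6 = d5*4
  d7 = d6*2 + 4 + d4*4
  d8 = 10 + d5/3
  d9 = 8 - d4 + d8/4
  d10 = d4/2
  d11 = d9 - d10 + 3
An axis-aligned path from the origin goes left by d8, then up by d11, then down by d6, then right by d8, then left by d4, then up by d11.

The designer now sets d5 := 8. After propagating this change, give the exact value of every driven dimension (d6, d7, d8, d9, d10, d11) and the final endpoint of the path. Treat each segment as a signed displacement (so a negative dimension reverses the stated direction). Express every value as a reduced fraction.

d6 = 32
d7 = 72
d8 = 38/3
d9 = 61/6
d10 = 1/2
d11 = 38/3
endpoint = (-1, -20/3)

Apply edit: d5 := 8
  d6 = d5*4 = 32
  d7 = d6*2 + 4 + d4*4 = 72
  d8 = 10 + d5/3 = 38/3
  d9 = 8 - d4 + d8/4 = 61/6
  d10 = d4/2 = 1/2
  d11 = d9 - d10 + 3 = 38/3
Walk from origin (0, 0):
  seg 1: left by d8 = 38/3 → (-38/3, 0)
  seg 2: up by d11 = 38/3 → (-38/3, 38/3)
  seg 3: down by d6 = 32 → (-38/3, -58/3)
  seg 4: right by d8 = 38/3 → (0, -58/3)
  seg 5: left by d4 = 1 → (-1, -58/3)
  seg 6: up by d11 = 38/3 → (-1, -20/3)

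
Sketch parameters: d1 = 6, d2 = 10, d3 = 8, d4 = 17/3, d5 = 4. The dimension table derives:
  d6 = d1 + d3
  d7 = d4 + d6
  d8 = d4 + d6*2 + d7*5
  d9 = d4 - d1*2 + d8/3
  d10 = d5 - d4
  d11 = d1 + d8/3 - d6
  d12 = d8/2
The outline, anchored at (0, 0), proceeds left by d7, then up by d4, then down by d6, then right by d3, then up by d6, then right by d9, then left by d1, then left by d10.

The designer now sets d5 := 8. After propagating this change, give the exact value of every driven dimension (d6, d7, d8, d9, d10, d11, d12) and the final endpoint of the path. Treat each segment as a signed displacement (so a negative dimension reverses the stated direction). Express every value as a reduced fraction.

d6 = 14
d7 = 59/3
d8 = 132
d9 = 113/3
d10 = 7/3
d11 = 36
d12 = 66
endpoint = (53/3, 17/3)

Apply edit: d5 := 8
  d6 = d1 + d3 = 14
  d7 = d4 + d6 = 59/3
  d8 = d4 + d6*2 + d7*5 = 132
  d9 = d4 - d1*2 + d8/3 = 113/3
  d10 = d5 - d4 = 7/3
  d11 = d1 + d8/3 - d6 = 36
  d12 = d8/2 = 66
Walk from origin (0, 0):
  seg 1: left by d7 = 59/3 → (-59/3, 0)
  seg 2: up by d4 = 17/3 → (-59/3, 17/3)
  seg 3: down by d6 = 14 → (-59/3, -25/3)
  seg 4: right by d3 = 8 → (-35/3, -25/3)
  seg 5: up by d6 = 14 → (-35/3, 17/3)
  seg 6: right by d9 = 113/3 → (26, 17/3)
  seg 7: left by d1 = 6 → (20, 17/3)
  seg 8: left by d10 = 7/3 → (53/3, 17/3)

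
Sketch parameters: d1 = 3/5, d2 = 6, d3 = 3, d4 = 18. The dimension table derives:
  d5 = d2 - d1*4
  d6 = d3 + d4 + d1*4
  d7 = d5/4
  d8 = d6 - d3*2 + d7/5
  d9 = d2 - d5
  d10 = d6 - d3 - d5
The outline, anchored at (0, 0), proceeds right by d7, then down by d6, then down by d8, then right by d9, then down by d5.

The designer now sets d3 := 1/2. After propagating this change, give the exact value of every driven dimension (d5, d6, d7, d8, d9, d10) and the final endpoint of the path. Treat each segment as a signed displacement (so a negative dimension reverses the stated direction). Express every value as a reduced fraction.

Apply edit: d3 := 1/2
  d5 = d2 - d1*4 = 18/5
  d6 = d3 + d4 + d1*4 = 209/10
  d7 = d5/4 = 9/10
  d8 = d6 - d3*2 + d7/5 = 502/25
  d9 = d2 - d5 = 12/5
  d10 = d6 - d3 - d5 = 84/5
Walk from origin (0, 0):
  seg 1: right by d7 = 9/10 → (9/10, 0)
  seg 2: down by d6 = 209/10 → (9/10, -209/10)
  seg 3: down by d8 = 502/25 → (9/10, -2049/50)
  seg 4: right by d9 = 12/5 → (33/10, -2049/50)
  seg 5: down by d5 = 18/5 → (33/10, -2229/50)

d5 = 18/5
d6 = 209/10
d7 = 9/10
d8 = 502/25
d9 = 12/5
d10 = 84/5
endpoint = (33/10, -2229/50)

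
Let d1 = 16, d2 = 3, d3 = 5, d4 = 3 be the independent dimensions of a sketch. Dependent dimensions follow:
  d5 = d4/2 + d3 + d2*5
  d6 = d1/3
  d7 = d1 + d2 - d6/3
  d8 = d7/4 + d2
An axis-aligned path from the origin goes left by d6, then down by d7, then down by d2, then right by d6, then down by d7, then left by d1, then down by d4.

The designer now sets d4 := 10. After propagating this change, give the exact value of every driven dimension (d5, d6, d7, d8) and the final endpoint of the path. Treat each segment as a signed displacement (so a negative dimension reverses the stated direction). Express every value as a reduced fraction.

d5 = 25
d6 = 16/3
d7 = 155/9
d8 = 263/36
endpoint = (-16, -427/9)

Apply edit: d4 := 10
  d5 = d4/2 + d3 + d2*5 = 25
  d6 = d1/3 = 16/3
  d7 = d1 + d2 - d6/3 = 155/9
  d8 = d7/4 + d2 = 263/36
Walk from origin (0, 0):
  seg 1: left by d6 = 16/3 → (-16/3, 0)
  seg 2: down by d7 = 155/9 → (-16/3, -155/9)
  seg 3: down by d2 = 3 → (-16/3, -182/9)
  seg 4: right by d6 = 16/3 → (0, -182/9)
  seg 5: down by d7 = 155/9 → (0, -337/9)
  seg 6: left by d1 = 16 → (-16, -337/9)
  seg 7: down by d4 = 10 → (-16, -427/9)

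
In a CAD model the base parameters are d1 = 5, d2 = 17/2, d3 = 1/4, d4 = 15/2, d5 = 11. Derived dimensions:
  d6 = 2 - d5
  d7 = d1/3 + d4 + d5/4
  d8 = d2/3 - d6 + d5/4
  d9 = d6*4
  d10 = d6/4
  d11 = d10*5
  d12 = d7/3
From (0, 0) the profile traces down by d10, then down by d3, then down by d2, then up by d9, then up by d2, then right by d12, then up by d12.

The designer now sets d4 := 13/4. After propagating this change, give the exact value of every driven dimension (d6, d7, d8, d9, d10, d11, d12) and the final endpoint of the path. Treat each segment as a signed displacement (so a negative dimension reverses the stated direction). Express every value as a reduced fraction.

Apply edit: d4 := 13/4
  d6 = 2 - d5 = -9
  d7 = d1/3 + d4 + d5/4 = 23/3
  d8 = d2/3 - d6 + d5/4 = 175/12
  d9 = d6*4 = -36
  d10 = d6/4 = -9/4
  d11 = d10*5 = -45/4
  d12 = d7/3 = 23/9
Walk from origin (0, 0):
  seg 1: down by d10 = -9/4 → (0, 9/4)
  seg 2: down by d3 = 1/4 → (0, 2)
  seg 3: down by d2 = 17/2 → (0, -13/2)
  seg 4: up by d9 = -36 → (0, -85/2)
  seg 5: up by d2 = 17/2 → (0, -34)
  seg 6: right by d12 = 23/9 → (23/9, -34)
  seg 7: up by d12 = 23/9 → (23/9, -283/9)

d6 = -9
d7 = 23/3
d8 = 175/12
d9 = -36
d10 = -9/4
d11 = -45/4
d12 = 23/9
endpoint = (23/9, -283/9)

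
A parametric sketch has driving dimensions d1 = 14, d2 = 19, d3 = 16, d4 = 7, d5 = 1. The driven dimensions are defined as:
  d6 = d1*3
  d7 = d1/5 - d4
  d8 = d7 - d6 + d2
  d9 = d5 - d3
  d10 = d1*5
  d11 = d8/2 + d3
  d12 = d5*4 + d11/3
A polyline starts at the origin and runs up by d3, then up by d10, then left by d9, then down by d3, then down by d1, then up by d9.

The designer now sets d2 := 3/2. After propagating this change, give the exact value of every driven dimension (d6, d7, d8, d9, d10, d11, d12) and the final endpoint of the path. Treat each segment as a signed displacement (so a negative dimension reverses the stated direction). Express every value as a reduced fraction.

d6 = 42
d7 = -21/5
d8 = -447/10
d9 = -15
d10 = 70
d11 = -127/20
d12 = 113/60
endpoint = (15, 41)

Apply edit: d2 := 3/2
  d6 = d1*3 = 42
  d7 = d1/5 - d4 = -21/5
  d8 = d7 - d6 + d2 = -447/10
  d9 = d5 - d3 = -15
  d10 = d1*5 = 70
  d11 = d8/2 + d3 = -127/20
  d12 = d5*4 + d11/3 = 113/60
Walk from origin (0, 0):
  seg 1: up by d3 = 16 → (0, 16)
  seg 2: up by d10 = 70 → (0, 86)
  seg 3: left by d9 = -15 → (15, 86)
  seg 4: down by d3 = 16 → (15, 70)
  seg 5: down by d1 = 14 → (15, 56)
  seg 6: up by d9 = -15 → (15, 41)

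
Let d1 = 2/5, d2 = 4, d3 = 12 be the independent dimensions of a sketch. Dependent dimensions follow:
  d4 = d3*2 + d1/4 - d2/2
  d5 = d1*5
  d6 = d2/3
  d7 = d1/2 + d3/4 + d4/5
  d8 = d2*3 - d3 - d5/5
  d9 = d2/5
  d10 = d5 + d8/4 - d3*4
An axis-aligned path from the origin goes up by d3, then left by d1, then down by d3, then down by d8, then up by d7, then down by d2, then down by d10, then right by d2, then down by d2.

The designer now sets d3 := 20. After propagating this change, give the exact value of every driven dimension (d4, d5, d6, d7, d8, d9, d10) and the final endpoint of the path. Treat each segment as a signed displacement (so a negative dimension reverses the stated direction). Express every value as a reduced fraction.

d4 = 381/10
d5 = 2
d6 = 4/3
d7 = 641/50
d8 = -42/5
d9 = 4/5
d10 = -801/10
endpoint = (18/5, 2333/25)

Apply edit: d3 := 20
  d4 = d3*2 + d1/4 - d2/2 = 381/10
  d5 = d1*5 = 2
  d6 = d2/3 = 4/3
  d7 = d1/2 + d3/4 + d4/5 = 641/50
  d8 = d2*3 - d3 - d5/5 = -42/5
  d9 = d2/5 = 4/5
  d10 = d5 + d8/4 - d3*4 = -801/10
Walk from origin (0, 0):
  seg 1: up by d3 = 20 → (0, 20)
  seg 2: left by d1 = 2/5 → (-2/5, 20)
  seg 3: down by d3 = 20 → (-2/5, 0)
  seg 4: down by d8 = -42/5 → (-2/5, 42/5)
  seg 5: up by d7 = 641/50 → (-2/5, 1061/50)
  seg 6: down by d2 = 4 → (-2/5, 861/50)
  seg 7: down by d10 = -801/10 → (-2/5, 2433/25)
  seg 8: right by d2 = 4 → (18/5, 2433/25)
  seg 9: down by d2 = 4 → (18/5, 2333/25)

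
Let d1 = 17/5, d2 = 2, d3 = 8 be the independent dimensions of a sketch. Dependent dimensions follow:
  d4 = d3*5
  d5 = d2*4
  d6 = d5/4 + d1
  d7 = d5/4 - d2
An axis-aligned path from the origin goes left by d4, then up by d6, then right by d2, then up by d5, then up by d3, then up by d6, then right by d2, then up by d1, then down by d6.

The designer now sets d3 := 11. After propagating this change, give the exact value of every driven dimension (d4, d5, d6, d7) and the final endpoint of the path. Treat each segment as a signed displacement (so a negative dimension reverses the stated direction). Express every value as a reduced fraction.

Apply edit: d3 := 11
  d4 = d3*5 = 55
  d5 = d2*4 = 8
  d6 = d5/4 + d1 = 27/5
  d7 = d5/4 - d2 = 0
Walk from origin (0, 0):
  seg 1: left by d4 = 55 → (-55, 0)
  seg 2: up by d6 = 27/5 → (-55, 27/5)
  seg 3: right by d2 = 2 → (-53, 27/5)
  seg 4: up by d5 = 8 → (-53, 67/5)
  seg 5: up by d3 = 11 → (-53, 122/5)
  seg 6: up by d6 = 27/5 → (-53, 149/5)
  seg 7: right by d2 = 2 → (-51, 149/5)
  seg 8: up by d1 = 17/5 → (-51, 166/5)
  seg 9: down by d6 = 27/5 → (-51, 139/5)

d4 = 55
d5 = 8
d6 = 27/5
d7 = 0
endpoint = (-51, 139/5)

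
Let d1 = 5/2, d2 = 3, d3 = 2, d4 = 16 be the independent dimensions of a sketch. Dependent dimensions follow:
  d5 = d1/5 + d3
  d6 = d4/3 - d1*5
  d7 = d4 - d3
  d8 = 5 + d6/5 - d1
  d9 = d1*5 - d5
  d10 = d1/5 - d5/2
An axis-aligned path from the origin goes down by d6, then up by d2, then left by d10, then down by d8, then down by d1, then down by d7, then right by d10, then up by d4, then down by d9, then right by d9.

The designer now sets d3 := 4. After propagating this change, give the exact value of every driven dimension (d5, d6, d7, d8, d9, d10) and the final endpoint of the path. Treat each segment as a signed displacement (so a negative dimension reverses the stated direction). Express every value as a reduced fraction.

d5 = 9/2
d6 = -43/6
d7 = 12
d8 = 16/15
d9 = 8
d10 = -7/4
endpoint = (8, 13/5)

Apply edit: d3 := 4
  d5 = d1/5 + d3 = 9/2
  d6 = d4/3 - d1*5 = -43/6
  d7 = d4 - d3 = 12
  d8 = 5 + d6/5 - d1 = 16/15
  d9 = d1*5 - d5 = 8
  d10 = d1/5 - d5/2 = -7/4
Walk from origin (0, 0):
  seg 1: down by d6 = -43/6 → (0, 43/6)
  seg 2: up by d2 = 3 → (0, 61/6)
  seg 3: left by d10 = -7/4 → (7/4, 61/6)
  seg 4: down by d8 = 16/15 → (7/4, 91/10)
  seg 5: down by d1 = 5/2 → (7/4, 33/5)
  seg 6: down by d7 = 12 → (7/4, -27/5)
  seg 7: right by d10 = -7/4 → (0, -27/5)
  seg 8: up by d4 = 16 → (0, 53/5)
  seg 9: down by d9 = 8 → (0, 13/5)
  seg 10: right by d9 = 8 → (8, 13/5)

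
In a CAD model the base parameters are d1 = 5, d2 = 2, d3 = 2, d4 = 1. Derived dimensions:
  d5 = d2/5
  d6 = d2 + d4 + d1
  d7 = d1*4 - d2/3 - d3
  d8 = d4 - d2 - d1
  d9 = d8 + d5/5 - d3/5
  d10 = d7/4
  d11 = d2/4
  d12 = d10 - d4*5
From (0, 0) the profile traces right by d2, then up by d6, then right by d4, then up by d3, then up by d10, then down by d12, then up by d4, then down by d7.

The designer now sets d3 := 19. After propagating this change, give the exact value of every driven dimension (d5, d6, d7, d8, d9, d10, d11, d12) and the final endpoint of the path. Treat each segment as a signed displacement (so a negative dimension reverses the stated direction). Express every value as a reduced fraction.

Apply edit: d3 := 19
  d5 = d2/5 = 2/5
  d6 = d2 + d4 + d1 = 8
  d7 = d1*4 - d2/3 - d3 = 1/3
  d8 = d4 - d2 - d1 = -6
  d9 = d8 + d5/5 - d3/5 = -243/25
  d10 = d7/4 = 1/12
  d11 = d2/4 = 1/2
  d12 = d10 - d4*5 = -59/12
Walk from origin (0, 0):
  seg 1: right by d2 = 2 → (2, 0)
  seg 2: up by d6 = 8 → (2, 8)
  seg 3: right by d4 = 1 → (3, 8)
  seg 4: up by d3 = 19 → (3, 27)
  seg 5: up by d10 = 1/12 → (3, 325/12)
  seg 6: down by d12 = -59/12 → (3, 32)
  seg 7: up by d4 = 1 → (3, 33)
  seg 8: down by d7 = 1/3 → (3, 98/3)

d5 = 2/5
d6 = 8
d7 = 1/3
d8 = -6
d9 = -243/25
d10 = 1/12
d11 = 1/2
d12 = -59/12
endpoint = (3, 98/3)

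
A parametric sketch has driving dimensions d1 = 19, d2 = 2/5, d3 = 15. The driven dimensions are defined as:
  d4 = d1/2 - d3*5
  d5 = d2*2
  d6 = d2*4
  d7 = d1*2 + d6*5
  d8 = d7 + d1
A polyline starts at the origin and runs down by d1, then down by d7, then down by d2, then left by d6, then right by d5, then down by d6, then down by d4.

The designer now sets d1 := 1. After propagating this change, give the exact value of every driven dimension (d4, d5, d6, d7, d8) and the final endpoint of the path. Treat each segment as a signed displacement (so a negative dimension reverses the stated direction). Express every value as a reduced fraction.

d4 = -149/2
d5 = 4/5
d6 = 8/5
d7 = 10
d8 = 11
endpoint = (-4/5, 123/2)

Apply edit: d1 := 1
  d4 = d1/2 - d3*5 = -149/2
  d5 = d2*2 = 4/5
  d6 = d2*4 = 8/5
  d7 = d1*2 + d6*5 = 10
  d8 = d7 + d1 = 11
Walk from origin (0, 0):
  seg 1: down by d1 = 1 → (0, -1)
  seg 2: down by d7 = 10 → (0, -11)
  seg 3: down by d2 = 2/5 → (0, -57/5)
  seg 4: left by d6 = 8/5 → (-8/5, -57/5)
  seg 5: right by d5 = 4/5 → (-4/5, -57/5)
  seg 6: down by d6 = 8/5 → (-4/5, -13)
  seg 7: down by d4 = -149/2 → (-4/5, 123/2)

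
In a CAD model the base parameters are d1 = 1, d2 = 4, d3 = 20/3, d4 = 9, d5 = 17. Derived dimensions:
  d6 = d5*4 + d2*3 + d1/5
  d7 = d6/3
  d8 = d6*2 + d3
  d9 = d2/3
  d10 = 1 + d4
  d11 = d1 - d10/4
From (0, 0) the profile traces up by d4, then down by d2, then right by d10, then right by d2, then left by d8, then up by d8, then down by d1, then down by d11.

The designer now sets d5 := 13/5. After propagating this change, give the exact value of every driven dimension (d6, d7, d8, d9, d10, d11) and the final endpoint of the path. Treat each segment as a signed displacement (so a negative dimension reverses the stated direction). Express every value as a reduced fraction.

d6 = 113/5
d7 = 113/15
d8 = 778/15
d9 = 4/3
d10 = 10
d11 = -3/2
endpoint = (-568/15, 1721/30)

Apply edit: d5 := 13/5
  d6 = d5*4 + d2*3 + d1/5 = 113/5
  d7 = d6/3 = 113/15
  d8 = d6*2 + d3 = 778/15
  d9 = d2/3 = 4/3
  d10 = 1 + d4 = 10
  d11 = d1 - d10/4 = -3/2
Walk from origin (0, 0):
  seg 1: up by d4 = 9 → (0, 9)
  seg 2: down by d2 = 4 → (0, 5)
  seg 3: right by d10 = 10 → (10, 5)
  seg 4: right by d2 = 4 → (14, 5)
  seg 5: left by d8 = 778/15 → (-568/15, 5)
  seg 6: up by d8 = 778/15 → (-568/15, 853/15)
  seg 7: down by d1 = 1 → (-568/15, 838/15)
  seg 8: down by d11 = -3/2 → (-568/15, 1721/30)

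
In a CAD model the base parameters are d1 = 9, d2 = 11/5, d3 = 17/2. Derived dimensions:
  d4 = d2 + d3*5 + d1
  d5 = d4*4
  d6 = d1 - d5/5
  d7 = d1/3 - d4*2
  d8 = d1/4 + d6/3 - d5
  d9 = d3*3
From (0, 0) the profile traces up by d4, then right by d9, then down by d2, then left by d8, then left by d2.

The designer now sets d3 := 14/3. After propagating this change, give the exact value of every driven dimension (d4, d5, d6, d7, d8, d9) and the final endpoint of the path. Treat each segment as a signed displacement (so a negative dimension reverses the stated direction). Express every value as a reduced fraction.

d4 = 518/15
d5 = 2072/15
d6 = -1397/75
d7 = -991/15
d8 = -127883/900
d9 = 14
endpoint = (138503/900, 97/3)

Apply edit: d3 := 14/3
  d4 = d2 + d3*5 + d1 = 518/15
  d5 = d4*4 = 2072/15
  d6 = d1 - d5/5 = -1397/75
  d7 = d1/3 - d4*2 = -991/15
  d8 = d1/4 + d6/3 - d5 = -127883/900
  d9 = d3*3 = 14
Walk from origin (0, 0):
  seg 1: up by d4 = 518/15 → (0, 518/15)
  seg 2: right by d9 = 14 → (14, 518/15)
  seg 3: down by d2 = 11/5 → (14, 97/3)
  seg 4: left by d8 = -127883/900 → (140483/900, 97/3)
  seg 5: left by d2 = 11/5 → (138503/900, 97/3)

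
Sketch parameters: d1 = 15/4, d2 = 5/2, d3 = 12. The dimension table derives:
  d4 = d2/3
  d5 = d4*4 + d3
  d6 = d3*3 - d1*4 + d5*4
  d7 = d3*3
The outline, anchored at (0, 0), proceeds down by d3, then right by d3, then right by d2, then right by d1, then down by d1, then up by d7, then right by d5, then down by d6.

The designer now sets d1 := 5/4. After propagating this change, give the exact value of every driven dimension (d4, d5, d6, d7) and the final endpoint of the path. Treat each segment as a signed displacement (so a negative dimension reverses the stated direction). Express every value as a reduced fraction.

d4 = 5/6
d5 = 46/3
d6 = 277/3
d7 = 36
endpoint = (373/12, -835/12)

Apply edit: d1 := 5/4
  d4 = d2/3 = 5/6
  d5 = d4*4 + d3 = 46/3
  d6 = d3*3 - d1*4 + d5*4 = 277/3
  d7 = d3*3 = 36
Walk from origin (0, 0):
  seg 1: down by d3 = 12 → (0, -12)
  seg 2: right by d3 = 12 → (12, -12)
  seg 3: right by d2 = 5/2 → (29/2, -12)
  seg 4: right by d1 = 5/4 → (63/4, -12)
  seg 5: down by d1 = 5/4 → (63/4, -53/4)
  seg 6: up by d7 = 36 → (63/4, 91/4)
  seg 7: right by d5 = 46/3 → (373/12, 91/4)
  seg 8: down by d6 = 277/3 → (373/12, -835/12)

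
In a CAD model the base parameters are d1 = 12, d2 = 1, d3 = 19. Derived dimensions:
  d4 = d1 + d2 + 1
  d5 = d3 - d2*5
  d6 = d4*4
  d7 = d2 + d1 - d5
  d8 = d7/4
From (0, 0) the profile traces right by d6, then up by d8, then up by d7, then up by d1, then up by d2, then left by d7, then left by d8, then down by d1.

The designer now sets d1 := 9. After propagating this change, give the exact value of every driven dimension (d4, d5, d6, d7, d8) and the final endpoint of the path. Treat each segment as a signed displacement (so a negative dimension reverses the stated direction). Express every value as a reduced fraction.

Apply edit: d1 := 9
  d4 = d1 + d2 + 1 = 11
  d5 = d3 - d2*5 = 14
  d6 = d4*4 = 44
  d7 = d2 + d1 - d5 = -4
  d8 = d7/4 = -1
Walk from origin (0, 0):
  seg 1: right by d6 = 44 → (44, 0)
  seg 2: up by d8 = -1 → (44, -1)
  seg 3: up by d7 = -4 → (44, -5)
  seg 4: up by d1 = 9 → (44, 4)
  seg 5: up by d2 = 1 → (44, 5)
  seg 6: left by d7 = -4 → (48, 5)
  seg 7: left by d8 = -1 → (49, 5)
  seg 8: down by d1 = 9 → (49, -4)

d4 = 11
d5 = 14
d6 = 44
d7 = -4
d8 = -1
endpoint = (49, -4)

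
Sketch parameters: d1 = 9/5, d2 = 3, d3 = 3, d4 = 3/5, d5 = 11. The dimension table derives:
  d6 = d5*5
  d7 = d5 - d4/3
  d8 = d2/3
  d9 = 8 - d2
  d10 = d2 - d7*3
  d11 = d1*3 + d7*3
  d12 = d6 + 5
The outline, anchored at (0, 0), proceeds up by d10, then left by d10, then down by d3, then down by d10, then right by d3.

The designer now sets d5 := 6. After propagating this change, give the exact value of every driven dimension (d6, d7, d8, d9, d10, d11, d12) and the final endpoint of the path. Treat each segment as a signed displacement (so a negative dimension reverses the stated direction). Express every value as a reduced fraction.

d6 = 30
d7 = 29/5
d8 = 1
d9 = 5
d10 = -72/5
d11 = 114/5
d12 = 35
endpoint = (87/5, -3)

Apply edit: d5 := 6
  d6 = d5*5 = 30
  d7 = d5 - d4/3 = 29/5
  d8 = d2/3 = 1
  d9 = 8 - d2 = 5
  d10 = d2 - d7*3 = -72/5
  d11 = d1*3 + d7*3 = 114/5
  d12 = d6 + 5 = 35
Walk from origin (0, 0):
  seg 1: up by d10 = -72/5 → (0, -72/5)
  seg 2: left by d10 = -72/5 → (72/5, -72/5)
  seg 3: down by d3 = 3 → (72/5, -87/5)
  seg 4: down by d10 = -72/5 → (72/5, -3)
  seg 5: right by d3 = 3 → (87/5, -3)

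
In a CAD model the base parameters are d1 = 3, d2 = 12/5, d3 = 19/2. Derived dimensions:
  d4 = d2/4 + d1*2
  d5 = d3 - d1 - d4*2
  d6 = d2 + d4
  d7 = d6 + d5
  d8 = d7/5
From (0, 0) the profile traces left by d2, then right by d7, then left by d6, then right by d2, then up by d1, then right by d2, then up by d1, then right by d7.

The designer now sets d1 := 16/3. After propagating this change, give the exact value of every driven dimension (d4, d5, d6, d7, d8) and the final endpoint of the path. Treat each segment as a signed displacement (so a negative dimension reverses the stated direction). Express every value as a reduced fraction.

d4 = 169/15
d5 = -551/30
d6 = 41/3
d7 = -47/10
d8 = -47/50
endpoint = (-62/3, 32/3)

Apply edit: d1 := 16/3
  d4 = d2/4 + d1*2 = 169/15
  d5 = d3 - d1 - d4*2 = -551/30
  d6 = d2 + d4 = 41/3
  d7 = d6 + d5 = -47/10
  d8 = d7/5 = -47/50
Walk from origin (0, 0):
  seg 1: left by d2 = 12/5 → (-12/5, 0)
  seg 2: right by d7 = -47/10 → (-71/10, 0)
  seg 3: left by d6 = 41/3 → (-623/30, 0)
  seg 4: right by d2 = 12/5 → (-551/30, 0)
  seg 5: up by d1 = 16/3 → (-551/30, 16/3)
  seg 6: right by d2 = 12/5 → (-479/30, 16/3)
  seg 7: up by d1 = 16/3 → (-479/30, 32/3)
  seg 8: right by d7 = -47/10 → (-62/3, 32/3)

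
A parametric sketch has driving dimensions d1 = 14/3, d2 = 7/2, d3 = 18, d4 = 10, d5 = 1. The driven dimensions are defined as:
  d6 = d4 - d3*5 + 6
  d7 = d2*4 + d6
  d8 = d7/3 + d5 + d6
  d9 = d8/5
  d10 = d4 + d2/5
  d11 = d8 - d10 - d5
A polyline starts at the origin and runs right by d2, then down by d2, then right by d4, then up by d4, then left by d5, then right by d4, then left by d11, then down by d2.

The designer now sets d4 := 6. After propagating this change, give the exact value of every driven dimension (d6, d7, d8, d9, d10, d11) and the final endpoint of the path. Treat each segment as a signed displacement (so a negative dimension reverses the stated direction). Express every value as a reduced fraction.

d6 = -78
d7 = -64
d8 = -295/3
d9 = -59/3
d10 = 67/10
d11 = -3181/30
endpoint = (1808/15, -1)

Apply edit: d4 := 6
  d6 = d4 - d3*5 + 6 = -78
  d7 = d2*4 + d6 = -64
  d8 = d7/3 + d5 + d6 = -295/3
  d9 = d8/5 = -59/3
  d10 = d4 + d2/5 = 67/10
  d11 = d8 - d10 - d5 = -3181/30
Walk from origin (0, 0):
  seg 1: right by d2 = 7/2 → (7/2, 0)
  seg 2: down by d2 = 7/2 → (7/2, -7/2)
  seg 3: right by d4 = 6 → (19/2, -7/2)
  seg 4: up by d4 = 6 → (19/2, 5/2)
  seg 5: left by d5 = 1 → (17/2, 5/2)
  seg 6: right by d4 = 6 → (29/2, 5/2)
  seg 7: left by d11 = -3181/30 → (1808/15, 5/2)
  seg 8: down by d2 = 7/2 → (1808/15, -1)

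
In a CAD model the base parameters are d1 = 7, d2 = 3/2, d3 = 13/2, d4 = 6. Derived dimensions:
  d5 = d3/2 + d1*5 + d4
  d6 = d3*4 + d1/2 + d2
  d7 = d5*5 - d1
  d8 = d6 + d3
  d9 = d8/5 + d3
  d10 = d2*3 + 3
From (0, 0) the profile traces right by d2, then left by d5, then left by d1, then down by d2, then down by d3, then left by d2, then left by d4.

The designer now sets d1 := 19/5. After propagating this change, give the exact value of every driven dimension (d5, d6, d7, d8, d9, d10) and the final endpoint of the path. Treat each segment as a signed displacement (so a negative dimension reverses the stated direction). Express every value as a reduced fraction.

d5 = 113/4
d6 = 147/5
d7 = 2749/20
d8 = 359/10
d9 = 342/25
d10 = 15/2
endpoint = (-761/20, -8)

Apply edit: d1 := 19/5
  d5 = d3/2 + d1*5 + d4 = 113/4
  d6 = d3*4 + d1/2 + d2 = 147/5
  d7 = d5*5 - d1 = 2749/20
  d8 = d6 + d3 = 359/10
  d9 = d8/5 + d3 = 342/25
  d10 = d2*3 + 3 = 15/2
Walk from origin (0, 0):
  seg 1: right by d2 = 3/2 → (3/2, 0)
  seg 2: left by d5 = 113/4 → (-107/4, 0)
  seg 3: left by d1 = 19/5 → (-611/20, 0)
  seg 4: down by d2 = 3/2 → (-611/20, -3/2)
  seg 5: down by d3 = 13/2 → (-611/20, -8)
  seg 6: left by d2 = 3/2 → (-641/20, -8)
  seg 7: left by d4 = 6 → (-761/20, -8)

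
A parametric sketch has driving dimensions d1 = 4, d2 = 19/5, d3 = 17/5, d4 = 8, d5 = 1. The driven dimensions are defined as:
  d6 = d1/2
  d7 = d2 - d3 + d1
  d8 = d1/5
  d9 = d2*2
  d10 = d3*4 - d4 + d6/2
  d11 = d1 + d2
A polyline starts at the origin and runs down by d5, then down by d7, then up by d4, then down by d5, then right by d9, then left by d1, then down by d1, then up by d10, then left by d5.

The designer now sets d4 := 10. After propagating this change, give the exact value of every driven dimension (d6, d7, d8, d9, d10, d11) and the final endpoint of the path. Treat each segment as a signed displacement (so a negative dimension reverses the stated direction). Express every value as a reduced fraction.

Apply edit: d4 := 10
  d6 = d1/2 = 2
  d7 = d2 - d3 + d1 = 22/5
  d8 = d1/5 = 4/5
  d9 = d2*2 = 38/5
  d10 = d3*4 - d4 + d6/2 = 23/5
  d11 = d1 + d2 = 39/5
Walk from origin (0, 0):
  seg 1: down by d5 = 1 → (0, -1)
  seg 2: down by d7 = 22/5 → (0, -27/5)
  seg 3: up by d4 = 10 → (0, 23/5)
  seg 4: down by d5 = 1 → (0, 18/5)
  seg 5: right by d9 = 38/5 → (38/5, 18/5)
  seg 6: left by d1 = 4 → (18/5, 18/5)
  seg 7: down by d1 = 4 → (18/5, -2/5)
  seg 8: up by d10 = 23/5 → (18/5, 21/5)
  seg 9: left by d5 = 1 → (13/5, 21/5)

d6 = 2
d7 = 22/5
d8 = 4/5
d9 = 38/5
d10 = 23/5
d11 = 39/5
endpoint = (13/5, 21/5)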